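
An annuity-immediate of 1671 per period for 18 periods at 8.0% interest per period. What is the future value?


FV = PMT * ((1+i)^n - 1) / i
= 1671 * ((1.08)^18 - 1) / 0.08
= 1671 * (3.996019 - 1) / 0.08
= 62579.3573


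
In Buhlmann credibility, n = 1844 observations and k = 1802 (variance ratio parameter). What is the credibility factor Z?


Z = n / (n + k)
= 1844 / (1844 + 1802)
= 1844 / 3646
= 0.5058


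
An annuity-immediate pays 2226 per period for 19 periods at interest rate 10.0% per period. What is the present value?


PV = PMT * (1 - (1+i)^(-n)) / i
= 2226 * (1 - (1+0.1)^(-19)) / 0.1
= 2226 * (1 - 0.163508) / 0.1
= 2226 * 8.36492
= 18620.3121


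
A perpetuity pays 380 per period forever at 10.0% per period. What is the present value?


PV = PMT / i
= 380 / 0.1
= 3800.0


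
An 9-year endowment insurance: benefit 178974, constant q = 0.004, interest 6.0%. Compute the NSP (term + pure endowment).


Term component = 4799.547
Pure endowment = 9_p_x * v^9 * benefit = 0.964571 * 0.591898 * 178974 = 102181.2481
NSP = 106980.7951


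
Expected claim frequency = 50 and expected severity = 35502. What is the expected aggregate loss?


E[S] = E[N] * E[X]
= 50 * 35502
= 1.7751e+06


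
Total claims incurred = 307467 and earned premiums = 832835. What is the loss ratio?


Loss ratio = claims / premiums
= 307467 / 832835
= 0.3692


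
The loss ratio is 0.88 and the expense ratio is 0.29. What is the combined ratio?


Combined ratio = loss ratio + expense ratio
= 0.88 + 0.29
= 1.17


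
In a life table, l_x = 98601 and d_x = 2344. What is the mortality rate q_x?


q_x = d_x / l_x
= 2344 / 98601
= 0.0238


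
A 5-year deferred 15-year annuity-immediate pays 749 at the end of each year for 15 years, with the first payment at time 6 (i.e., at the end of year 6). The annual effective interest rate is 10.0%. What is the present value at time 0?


PV at time 5 of the 15-year annuity-immediate:
a_n = 749 * (1-(1+0.1)^(-15))/0.1 = 5696.9536
Discount back 5 years to time 0:
PV = 5696.9536 * (1+0.1)^(-5)
= 5696.9536 * 0.620921
= 3537.3599


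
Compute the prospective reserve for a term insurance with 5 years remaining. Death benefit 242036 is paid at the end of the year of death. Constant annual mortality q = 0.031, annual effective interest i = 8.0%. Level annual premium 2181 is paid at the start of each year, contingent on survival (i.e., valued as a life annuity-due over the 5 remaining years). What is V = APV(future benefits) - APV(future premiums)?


v = 1/(1+i) = 0.925926
APV(future benefits) per unit = sum_{k=0}^{4} k_p_x * q * v^(k+1) = 0.116897
APV(future benefits) = 242036 * 0.116897 = 28293.2651
Life annuity-due factor ä_{x:5} = sum_{k=0}^{4} k_p_x * v^k = 4.072538
APV(future premiums) = 2181 * 4.072538 = 8882.2058
V = 28293.2651 - 8882.2058
= 19411.0594


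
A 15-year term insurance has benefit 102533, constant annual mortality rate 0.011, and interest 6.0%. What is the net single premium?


NSP = benefit * sum_{k=0}^{n-1} k_p_x * q * v^(k+1)
With constant q=0.011, v=0.943396
Sum = 0.100166
NSP = 102533 * 0.100166
= 10270.3344


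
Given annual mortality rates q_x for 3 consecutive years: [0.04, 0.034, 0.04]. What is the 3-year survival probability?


p_k = 1 - q_k for each year
Survival = product of (1 - q_k)
= 0.96 * 0.966 * 0.96
= 0.8903


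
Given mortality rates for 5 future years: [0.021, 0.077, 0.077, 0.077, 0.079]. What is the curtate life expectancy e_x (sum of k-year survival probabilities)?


e_x = sum_{k=1}^{n} k_p_x
k_p_x values:
  1_p_x = 0.979
  2_p_x = 0.903617
  3_p_x = 0.834038
  4_p_x = 0.769818
  5_p_x = 0.709002
e_x = 4.1955


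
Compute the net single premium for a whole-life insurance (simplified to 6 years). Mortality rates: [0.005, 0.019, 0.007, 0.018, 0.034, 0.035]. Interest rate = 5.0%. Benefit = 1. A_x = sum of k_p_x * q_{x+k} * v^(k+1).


v = 0.952381
Year 0: k_p_x=1.0, q=0.005, term=0.004762
Year 1: k_p_x=0.995, q=0.019, term=0.017147
Year 2: k_p_x=0.976095, q=0.007, term=0.005902
Year 3: k_p_x=0.969262, q=0.018, term=0.014353
Year 4: k_p_x=0.951816, q=0.034, term=0.025356
Year 5: k_p_x=0.919454, q=0.035, term=0.024014
A_x = 0.0915


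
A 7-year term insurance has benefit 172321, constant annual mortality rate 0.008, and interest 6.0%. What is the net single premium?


NSP = benefit * sum_{k=0}^{n-1} k_p_x * q * v^(k+1)
With constant q=0.008, v=0.943396
Sum = 0.043683
NSP = 172321 * 0.043683
= 7527.4693


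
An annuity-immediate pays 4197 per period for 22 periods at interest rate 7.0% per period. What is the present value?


PV = PMT * (1 - (1+i)^(-n)) / i
= 4197 * (1 - (1+0.07)^(-22)) / 0.07
= 4197 * (1 - 0.225713) / 0.07
= 4197 * 11.06124
= 46424.0264


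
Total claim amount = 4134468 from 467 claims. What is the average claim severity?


severity = total / number
= 4134468 / 467
= 8853.2505


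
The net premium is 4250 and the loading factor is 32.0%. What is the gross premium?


Gross = net * (1 + loading)
= 4250 * (1 + 0.32)
= 4250 * 1.32
= 5610.0


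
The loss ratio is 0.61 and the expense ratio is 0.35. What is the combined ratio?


Combined ratio = loss ratio + expense ratio
= 0.61 + 0.35
= 0.96


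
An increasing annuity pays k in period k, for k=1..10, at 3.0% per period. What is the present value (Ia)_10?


(Ia)_n = sum_{k=1}^{n} k * v^k, v = 1/(1+i)
v = 0.970874
Sum computed term by term:
(Ia)_10 = 44.839


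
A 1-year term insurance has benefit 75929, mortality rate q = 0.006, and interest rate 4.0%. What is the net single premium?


NSP = benefit * q * v
v = 1/(1+i) = 0.961538
NSP = 75929 * 0.006 * 0.961538
= 438.0519


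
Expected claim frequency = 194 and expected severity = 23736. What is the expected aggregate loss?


E[S] = E[N] * E[X]
= 194 * 23736
= 4.6048e+06


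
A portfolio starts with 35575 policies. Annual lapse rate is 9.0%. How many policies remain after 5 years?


remaining = initial * (1 - lapse)^years
= 35575 * (1 - 0.09)^5
= 35575 * 0.624032
= 22199.9436


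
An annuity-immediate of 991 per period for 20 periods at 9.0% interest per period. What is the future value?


FV = PMT * ((1+i)^n - 1) / i
= 991 * ((1.09)^20 - 1) / 0.09
= 991 * (5.604411 - 1) / 0.09
= 50699.6786


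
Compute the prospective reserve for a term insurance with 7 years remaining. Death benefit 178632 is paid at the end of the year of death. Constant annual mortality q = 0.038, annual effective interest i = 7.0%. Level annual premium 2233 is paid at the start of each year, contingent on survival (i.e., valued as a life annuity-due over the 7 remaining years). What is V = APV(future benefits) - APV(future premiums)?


v = 1/(1+i) = 0.934579
APV(future benefits) per unit = sum_{k=0}^{6} k_p_x * q * v^(k+1) = 0.184782
APV(future benefits) = 178632 * 0.184782 = 33007.9223
Life annuity-due factor ä_{x:7} = sum_{k=0}^{6} k_p_x * v^k = 5.203063
APV(future premiums) = 2233 * 5.203063 = 11618.4403
V = 33007.9223 - 11618.4403
= 21389.482


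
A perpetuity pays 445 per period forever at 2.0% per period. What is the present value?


PV = PMT / i
= 445 / 0.02
= 22250.0


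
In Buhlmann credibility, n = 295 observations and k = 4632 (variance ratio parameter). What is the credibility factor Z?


Z = n / (n + k)
= 295 / (295 + 4632)
= 295 / 4927
= 0.0599


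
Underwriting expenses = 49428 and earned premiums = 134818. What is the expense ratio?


Expense ratio = expenses / premiums
= 49428 / 134818
= 0.3666


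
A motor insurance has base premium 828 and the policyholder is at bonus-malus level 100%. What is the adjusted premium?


adjusted = base * BM_level / 100
= 828 * 100 / 100
= 828 * 1.0
= 828.0


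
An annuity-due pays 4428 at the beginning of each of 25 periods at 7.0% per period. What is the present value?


PV_due = PMT * (1-(1+i)^(-n))/i * (1+i)
PV_immediate = 51602.0663
PV_due = 51602.0663 * 1.07
= 55214.211


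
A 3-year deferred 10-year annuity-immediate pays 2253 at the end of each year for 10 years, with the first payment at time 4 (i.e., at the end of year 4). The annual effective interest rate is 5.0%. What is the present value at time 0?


PV at time 3 of the 10-year annuity-immediate:
a_n = 2253 * (1-(1+0.05)^(-10))/0.05 = 17397.0688
Discount back 3 years to time 0:
PV = 17397.0688 * (1+0.05)^(-3)
= 17397.0688 * 0.863838
= 15028.2421


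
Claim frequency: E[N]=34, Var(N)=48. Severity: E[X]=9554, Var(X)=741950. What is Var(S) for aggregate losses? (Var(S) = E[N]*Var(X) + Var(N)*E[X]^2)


Var(S) = E[N]*Var(X) + Var(N)*E[X]^2
= 34*741950 + 48*9554^2
= 25226300 + 4381387968
= 4.4066e+09


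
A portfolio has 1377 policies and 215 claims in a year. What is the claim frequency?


frequency = claims / policies
= 215 / 1377
= 0.1561


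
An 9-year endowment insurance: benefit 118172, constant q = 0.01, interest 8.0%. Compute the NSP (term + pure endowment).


Term component = 7129.8937
Pure endowment = 9_p_x * v^9 * benefit = 0.913517 * 0.500249 * 118172 = 54002.9566
NSP = 61132.8503


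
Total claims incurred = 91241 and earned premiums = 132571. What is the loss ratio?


Loss ratio = claims / premiums
= 91241 / 132571
= 0.6882


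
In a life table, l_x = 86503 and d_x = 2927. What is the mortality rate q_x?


q_x = d_x / l_x
= 2927 / 86503
= 0.0338


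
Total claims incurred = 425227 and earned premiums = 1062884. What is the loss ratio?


Loss ratio = claims / premiums
= 425227 / 1062884
= 0.4001


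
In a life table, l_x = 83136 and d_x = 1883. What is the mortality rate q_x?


q_x = d_x / l_x
= 1883 / 83136
= 0.0226


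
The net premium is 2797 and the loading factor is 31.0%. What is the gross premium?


Gross = net * (1 + loading)
= 2797 * (1 + 0.31)
= 2797 * 1.31
= 3664.07


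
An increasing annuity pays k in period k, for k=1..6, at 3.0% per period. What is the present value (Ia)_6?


(Ia)_n = sum_{k=1}^{n} k * v^k, v = 1/(1+i)
v = 0.970874
Sum computed term by term:
(Ia)_6 = 18.4934


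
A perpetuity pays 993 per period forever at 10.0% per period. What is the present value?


PV = PMT / i
= 993 / 0.1
= 9930.0


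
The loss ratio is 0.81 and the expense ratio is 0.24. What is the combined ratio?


Combined ratio = loss ratio + expense ratio
= 0.81 + 0.24
= 1.05


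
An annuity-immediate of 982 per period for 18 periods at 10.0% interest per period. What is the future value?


FV = PMT * ((1+i)^n - 1) / i
= 982 * ((1.1)^18 - 1) / 0.1
= 982 * (5.559917 - 1) / 0.1
= 44778.388


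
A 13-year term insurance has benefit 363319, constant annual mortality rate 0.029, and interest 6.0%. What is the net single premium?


NSP = benefit * sum_{k=0}^{n-1} k_p_x * q * v^(k+1)
With constant q=0.029, v=0.943396
Sum = 0.221639
NSP = 363319 * 0.221639
= 80525.7814


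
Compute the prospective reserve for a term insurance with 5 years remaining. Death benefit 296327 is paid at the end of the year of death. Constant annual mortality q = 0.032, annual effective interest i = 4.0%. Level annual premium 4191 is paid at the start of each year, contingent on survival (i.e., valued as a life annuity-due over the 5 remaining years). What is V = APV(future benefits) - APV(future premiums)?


v = 1/(1+i) = 0.961538
APV(future benefits) per unit = sum_{k=0}^{4} k_p_x * q * v^(k+1) = 0.133969
APV(future benefits) = 296327 * 0.133969 = 39698.5652
Life annuity-due factor ä_{x:5} = sum_{k=0}^{4} k_p_x * v^k = 4.353985
APV(future premiums) = 4191 * 4.353985 = 18247.5519
V = 39698.5652 - 18247.5519
= 21451.0133


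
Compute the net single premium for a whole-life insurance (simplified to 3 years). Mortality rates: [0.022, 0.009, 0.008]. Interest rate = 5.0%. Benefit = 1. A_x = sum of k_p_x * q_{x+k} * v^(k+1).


v = 0.952381
Year 0: k_p_x=1.0, q=0.022, term=0.020952
Year 1: k_p_x=0.978, q=0.009, term=0.007984
Year 2: k_p_x=0.969198, q=0.008, term=0.006698
A_x = 0.0356


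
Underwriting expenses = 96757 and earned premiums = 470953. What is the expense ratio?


Expense ratio = expenses / premiums
= 96757 / 470953
= 0.2054


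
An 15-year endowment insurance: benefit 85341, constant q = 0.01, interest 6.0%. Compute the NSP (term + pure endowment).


Term component = 7816.3541
Pure endowment = 15_p_x * v^15 * benefit = 0.860058 * 0.417265 * 85341 = 30626.5211
NSP = 38442.8752


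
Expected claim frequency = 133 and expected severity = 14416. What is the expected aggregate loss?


E[S] = E[N] * E[X]
= 133 * 14416
= 1.9173e+06


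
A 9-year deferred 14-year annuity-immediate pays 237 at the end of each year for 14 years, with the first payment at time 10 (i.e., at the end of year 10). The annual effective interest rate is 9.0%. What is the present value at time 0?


PV at time 9 of the 14-year annuity-immediate:
a_n = 237 * (1-(1+0.09)^(-14))/0.09 = 1845.3176
Discount back 9 years to time 0:
PV = 1845.3176 * (1+0.09)^(-9)
= 1845.3176 * 0.460428
= 849.6355


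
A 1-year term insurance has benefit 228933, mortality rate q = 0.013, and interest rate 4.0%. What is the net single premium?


NSP = benefit * q * v
v = 1/(1+i) = 0.961538
NSP = 228933 * 0.013 * 0.961538
= 2861.6625


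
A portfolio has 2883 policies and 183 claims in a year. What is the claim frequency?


frequency = claims / policies
= 183 / 2883
= 0.0635


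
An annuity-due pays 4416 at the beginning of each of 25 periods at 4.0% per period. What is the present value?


PV_due = PMT * (1-(1+i)^(-n))/i * (1+i)
PV_immediate = 68987.105
PV_due = 68987.105 * 1.04
= 71746.5892


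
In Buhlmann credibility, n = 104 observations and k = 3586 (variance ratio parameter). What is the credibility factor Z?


Z = n / (n + k)
= 104 / (104 + 3586)
= 104 / 3690
= 0.0282


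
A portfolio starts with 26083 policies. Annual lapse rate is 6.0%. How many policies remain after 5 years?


remaining = initial * (1 - lapse)^years
= 26083 * (1 - 0.06)^5
= 26083 * 0.733904
= 19142.4186


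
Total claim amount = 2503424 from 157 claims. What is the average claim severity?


severity = total / number
= 2503424 / 157
= 15945.3758


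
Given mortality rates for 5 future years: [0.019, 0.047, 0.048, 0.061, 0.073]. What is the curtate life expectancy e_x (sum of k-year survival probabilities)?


e_x = sum_{k=1}^{n} k_p_x
k_p_x values:
  1_p_x = 0.981
  2_p_x = 0.934893
  3_p_x = 0.890018
  4_p_x = 0.835727
  5_p_x = 0.774719
e_x = 4.4164


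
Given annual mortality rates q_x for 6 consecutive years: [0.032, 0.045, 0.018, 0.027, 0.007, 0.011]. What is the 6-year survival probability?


p_k = 1 - q_k for each year
Survival = product of (1 - q_k)
= 0.968 * 0.955 * 0.982 * 0.973 * 0.993 * 0.989
= 0.8675


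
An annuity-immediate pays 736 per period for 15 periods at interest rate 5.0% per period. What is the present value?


PV = PMT * (1 - (1+i)^(-n)) / i
= 736 * (1 - (1+0.05)^(-15)) / 0.05
= 736 * (1 - 0.481017) / 0.05
= 736 * 10.379658
= 7639.4283


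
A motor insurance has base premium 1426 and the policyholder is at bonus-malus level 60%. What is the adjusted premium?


adjusted = base * BM_level / 100
= 1426 * 60 / 100
= 1426 * 0.6
= 855.6


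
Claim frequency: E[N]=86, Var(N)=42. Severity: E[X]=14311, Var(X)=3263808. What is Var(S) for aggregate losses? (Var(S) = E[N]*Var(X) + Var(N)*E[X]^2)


Var(S) = E[N]*Var(X) + Var(N)*E[X]^2
= 86*3263808 + 42*14311^2
= 280687488 + 8601798282
= 8.8825e+09


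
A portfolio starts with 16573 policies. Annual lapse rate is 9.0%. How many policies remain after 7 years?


remaining = initial * (1 - lapse)^years
= 16573 * (1 - 0.09)^7
= 16573 * 0.516761
= 8564.2804


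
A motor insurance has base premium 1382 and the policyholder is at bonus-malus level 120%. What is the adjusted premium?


adjusted = base * BM_level / 100
= 1382 * 120 / 100
= 1382 * 1.2
= 1658.4


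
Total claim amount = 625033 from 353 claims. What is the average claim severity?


severity = total / number
= 625033 / 353
= 1770.6317


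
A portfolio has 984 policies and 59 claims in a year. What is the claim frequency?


frequency = claims / policies
= 59 / 984
= 0.06


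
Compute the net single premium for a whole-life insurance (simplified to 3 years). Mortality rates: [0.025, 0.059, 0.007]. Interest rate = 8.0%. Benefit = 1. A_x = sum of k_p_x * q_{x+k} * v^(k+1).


v = 0.925926
Year 0: k_p_x=1.0, q=0.025, term=0.023148
Year 1: k_p_x=0.975, q=0.059, term=0.049318
Year 2: k_p_x=0.917475, q=0.007, term=0.005098
A_x = 0.0776


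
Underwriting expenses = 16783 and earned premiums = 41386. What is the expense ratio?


Expense ratio = expenses / premiums
= 16783 / 41386
= 0.4055


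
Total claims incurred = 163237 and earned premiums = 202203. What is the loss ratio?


Loss ratio = claims / premiums
= 163237 / 202203
= 0.8073


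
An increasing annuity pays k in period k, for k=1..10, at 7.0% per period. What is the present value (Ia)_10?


(Ia)_n = sum_{k=1}^{n} k * v^k, v = 1/(1+i)
v = 0.934579
Sum computed term by term:
(Ia)_10 = 34.7391


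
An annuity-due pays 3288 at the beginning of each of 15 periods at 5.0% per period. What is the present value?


PV_due = PMT * (1-(1+i)^(-n))/i * (1+i)
PV_immediate = 34128.3156
PV_due = 34128.3156 * 1.05
= 35834.7314


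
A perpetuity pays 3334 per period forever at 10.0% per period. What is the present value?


PV = PMT / i
= 3334 / 0.1
= 33340.0


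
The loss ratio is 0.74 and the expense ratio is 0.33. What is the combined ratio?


Combined ratio = loss ratio + expense ratio
= 0.74 + 0.33
= 1.07


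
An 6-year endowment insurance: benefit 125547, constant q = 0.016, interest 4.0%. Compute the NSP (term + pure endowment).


Term component = 10136.4794
Pure endowment = 6_p_x * v^6 * benefit = 0.907759 * 0.790315 * 125547 = 90069.3222
NSP = 100205.8015


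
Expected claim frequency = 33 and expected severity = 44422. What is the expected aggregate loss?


E[S] = E[N] * E[X]
= 33 * 44422
= 1.4659e+06


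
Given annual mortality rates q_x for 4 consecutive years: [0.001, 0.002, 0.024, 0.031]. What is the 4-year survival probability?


p_k = 1 - q_k for each year
Survival = product of (1 - q_k)
= 0.999 * 0.998 * 0.976 * 0.969
= 0.9429


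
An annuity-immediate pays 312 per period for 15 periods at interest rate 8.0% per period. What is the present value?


PV = PMT * (1 - (1+i)^(-n)) / i
= 312 * (1 - (1+0.08)^(-15)) / 0.08
= 312 * (1 - 0.315242) / 0.08
= 312 * 8.559479
= 2670.5574


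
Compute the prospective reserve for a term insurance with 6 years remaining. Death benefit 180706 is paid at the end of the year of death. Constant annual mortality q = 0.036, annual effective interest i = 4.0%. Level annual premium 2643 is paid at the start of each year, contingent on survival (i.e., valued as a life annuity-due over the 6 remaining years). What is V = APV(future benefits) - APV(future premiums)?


v = 1/(1+i) = 0.961538
APV(future benefits) per unit = sum_{k=0}^{5} k_p_x * q * v^(k+1) = 0.173249
APV(future benefits) = 180706 * 0.173249 = 31307.103
Life annuity-due factor ä_{x:6} = sum_{k=0}^{5} k_p_x * v^k = 5.004966
APV(future premiums) = 2643 * 5.004966 = 13228.1256
V = 31307.103 - 13228.1256
= 18078.9774


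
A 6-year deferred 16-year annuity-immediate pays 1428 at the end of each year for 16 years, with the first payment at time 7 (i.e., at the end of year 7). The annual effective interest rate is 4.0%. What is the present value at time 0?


PV at time 6 of the 16-year annuity-immediate:
a_n = 1428 * (1-(1+0.04)^(-16))/0.04 = 16639.4781
Discount back 6 years to time 0:
PV = 16639.4781 * (1+0.04)^(-6)
= 16639.4781 * 0.790315
= 13150.4213


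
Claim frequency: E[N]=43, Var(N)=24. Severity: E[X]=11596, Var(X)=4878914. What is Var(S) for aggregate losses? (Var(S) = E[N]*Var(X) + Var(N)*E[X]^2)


Var(S) = E[N]*Var(X) + Var(N)*E[X]^2
= 43*4878914 + 24*11596^2
= 209793302 + 3227213184
= 3.4370e+09


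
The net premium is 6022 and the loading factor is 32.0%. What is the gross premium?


Gross = net * (1 + loading)
= 6022 * (1 + 0.32)
= 6022 * 1.32
= 7949.04


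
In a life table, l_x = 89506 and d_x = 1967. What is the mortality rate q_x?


q_x = d_x / l_x
= 1967 / 89506
= 0.022


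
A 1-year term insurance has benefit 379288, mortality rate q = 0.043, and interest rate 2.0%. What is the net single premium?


NSP = benefit * q * v
v = 1/(1+i) = 0.980392
NSP = 379288 * 0.043 * 0.980392
= 15989.5922


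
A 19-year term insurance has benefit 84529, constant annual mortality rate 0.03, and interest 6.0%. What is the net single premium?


NSP = benefit * sum_{k=0}^{n-1} k_p_x * q * v^(k+1)
With constant q=0.03, v=0.943396
Sum = 0.27157
NSP = 84529 * 0.27157
= 22955.5462


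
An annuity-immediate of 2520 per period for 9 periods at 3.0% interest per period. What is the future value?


FV = PMT * ((1+i)^n - 1) / i
= 2520 * ((1.03)^9 - 1) / 0.03
= 2520 * (1.304773 - 1) / 0.03
= 25600.9474


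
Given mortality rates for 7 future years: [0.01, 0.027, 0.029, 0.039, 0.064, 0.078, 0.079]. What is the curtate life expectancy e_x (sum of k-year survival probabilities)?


e_x = sum_{k=1}^{n} k_p_x
k_p_x values:
  1_p_x = 0.99
  2_p_x = 0.96327
  3_p_x = 0.935335
  4_p_x = 0.898857
  5_p_x = 0.84133
  6_p_x = 0.775706
  7_p_x = 0.714426
e_x = 6.1189


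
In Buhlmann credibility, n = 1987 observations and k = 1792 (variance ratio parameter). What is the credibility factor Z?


Z = n / (n + k)
= 1987 / (1987 + 1792)
= 1987 / 3779
= 0.5258


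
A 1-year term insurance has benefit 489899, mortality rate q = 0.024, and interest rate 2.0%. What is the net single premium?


NSP = benefit * q * v
v = 1/(1+i) = 0.980392
NSP = 489899 * 0.024 * 0.980392
= 11527.0353


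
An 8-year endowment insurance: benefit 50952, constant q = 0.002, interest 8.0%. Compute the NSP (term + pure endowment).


Term component = 581.9901
Pure endowment = 8_p_x * v^8 * benefit = 0.984112 * 0.540269 * 50952 = 27090.4065
NSP = 27672.3966


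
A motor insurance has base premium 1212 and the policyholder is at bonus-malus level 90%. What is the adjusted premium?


adjusted = base * BM_level / 100
= 1212 * 90 / 100
= 1212 * 0.9
= 1090.8


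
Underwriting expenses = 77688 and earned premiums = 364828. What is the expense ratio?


Expense ratio = expenses / premiums
= 77688 / 364828
= 0.2129


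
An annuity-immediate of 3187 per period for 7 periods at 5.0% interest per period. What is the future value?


FV = PMT * ((1+i)^n - 1) / i
= 3187 * ((1.05)^7 - 1) / 0.05
= 3187 * (1.4071 - 1) / 0.05
= 25948.5809


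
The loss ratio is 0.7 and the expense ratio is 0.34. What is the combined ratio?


Combined ratio = loss ratio + expense ratio
= 0.7 + 0.34
= 1.04


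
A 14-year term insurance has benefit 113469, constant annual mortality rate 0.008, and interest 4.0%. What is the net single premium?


NSP = benefit * sum_{k=0}^{n-1} k_p_x * q * v^(k+1)
With constant q=0.008, v=0.961538
Sum = 0.080657
NSP = 113469 * 0.080657
= 9152.1108


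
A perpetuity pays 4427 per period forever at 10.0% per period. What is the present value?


PV = PMT / i
= 4427 / 0.1
= 44270.0


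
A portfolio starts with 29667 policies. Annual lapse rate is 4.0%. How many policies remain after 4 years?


remaining = initial * (1 - lapse)^years
= 29667 * (1 - 0.04)^4
= 29667 * 0.849347
= 25197.5644


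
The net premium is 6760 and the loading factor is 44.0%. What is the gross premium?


Gross = net * (1 + loading)
= 6760 * (1 + 0.44)
= 6760 * 1.44
= 9734.4


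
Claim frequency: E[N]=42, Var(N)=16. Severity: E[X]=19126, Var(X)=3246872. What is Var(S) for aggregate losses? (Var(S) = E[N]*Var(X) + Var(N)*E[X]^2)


Var(S) = E[N]*Var(X) + Var(N)*E[X]^2
= 42*3246872 + 16*19126^2
= 136368624 + 5852862016
= 5.9892e+09


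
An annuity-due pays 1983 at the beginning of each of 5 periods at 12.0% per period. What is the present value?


PV_due = PMT * (1-(1+i)^(-n))/i * (1+i)
PV_immediate = 7148.2712
PV_due = 7148.2712 * 1.12
= 8006.0638


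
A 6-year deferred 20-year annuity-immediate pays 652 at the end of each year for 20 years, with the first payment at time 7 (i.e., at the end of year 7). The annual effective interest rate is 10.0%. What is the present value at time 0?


PV at time 6 of the 20-year annuity-immediate:
a_n = 652 * (1-(1+0.1)^(-20))/0.1 = 5550.8435
Discount back 6 years to time 0:
PV = 5550.8435 * (1+0.1)^(-6)
= 5550.8435 * 0.564474
= 3133.3065


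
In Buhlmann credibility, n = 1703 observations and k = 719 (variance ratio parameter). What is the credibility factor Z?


Z = n / (n + k)
= 1703 / (1703 + 719)
= 1703 / 2422
= 0.7031


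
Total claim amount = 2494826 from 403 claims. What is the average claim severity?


severity = total / number
= 2494826 / 403
= 6190.6352


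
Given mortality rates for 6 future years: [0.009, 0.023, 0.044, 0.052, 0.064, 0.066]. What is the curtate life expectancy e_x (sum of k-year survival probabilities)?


e_x = sum_{k=1}^{n} k_p_x
k_p_x values:
  1_p_x = 0.991
  2_p_x = 0.968207
  3_p_x = 0.925606
  4_p_x = 0.877474
  5_p_x = 0.821316
  6_p_x = 0.767109
e_x = 5.3507


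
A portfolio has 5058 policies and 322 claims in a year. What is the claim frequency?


frequency = claims / policies
= 322 / 5058
= 0.0637


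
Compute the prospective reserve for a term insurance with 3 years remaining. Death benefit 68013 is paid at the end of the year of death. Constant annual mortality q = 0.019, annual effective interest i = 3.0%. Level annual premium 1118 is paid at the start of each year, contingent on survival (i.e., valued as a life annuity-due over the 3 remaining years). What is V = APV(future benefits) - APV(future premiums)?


v = 1/(1+i) = 0.970874
APV(future benefits) per unit = sum_{k=0}^{2} k_p_x * q * v^(k+1) = 0.052749
APV(future benefits) = 68013 * 0.052749 = 3587.6098
Life annuity-due factor ä_{x:3} = sum_{k=0}^{2} k_p_x * v^k = 2.859545
APV(future premiums) = 1118 * 2.859545 = 3196.971
V = 3587.6098 - 3196.971
= 390.6388


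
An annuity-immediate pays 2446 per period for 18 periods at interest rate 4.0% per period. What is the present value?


PV = PMT * (1 - (1+i)^(-n)) / i
= 2446 * (1 - (1+0.04)^(-18)) / 0.04
= 2446 * (1 - 0.493628) / 0.04
= 2446 * 12.659297
= 30964.6404


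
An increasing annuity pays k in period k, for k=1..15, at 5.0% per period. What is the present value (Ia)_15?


(Ia)_n = sum_{k=1}^{n} k * v^k, v = 1/(1+i)
v = 0.952381
Sum computed term by term:
(Ia)_15 = 73.6677


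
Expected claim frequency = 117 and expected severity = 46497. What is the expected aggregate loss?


E[S] = E[N] * E[X]
= 117 * 46497
= 5.4401e+06


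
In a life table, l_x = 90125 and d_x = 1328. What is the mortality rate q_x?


q_x = d_x / l_x
= 1328 / 90125
= 0.0147


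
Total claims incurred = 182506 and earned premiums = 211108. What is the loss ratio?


Loss ratio = claims / premiums
= 182506 / 211108
= 0.8645


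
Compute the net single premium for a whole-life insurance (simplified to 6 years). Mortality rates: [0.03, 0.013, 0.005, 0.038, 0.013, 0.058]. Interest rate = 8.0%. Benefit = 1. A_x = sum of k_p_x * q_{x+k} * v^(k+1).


v = 0.925926
Year 0: k_p_x=1.0, q=0.03, term=0.027778
Year 1: k_p_x=0.97, q=0.013, term=0.010811
Year 2: k_p_x=0.95739, q=0.005, term=0.0038
Year 3: k_p_x=0.952603, q=0.038, term=0.026607
Year 4: k_p_x=0.916404, q=0.013, term=0.008108
Year 5: k_p_x=0.904491, q=0.058, term=0.033059
A_x = 0.1102


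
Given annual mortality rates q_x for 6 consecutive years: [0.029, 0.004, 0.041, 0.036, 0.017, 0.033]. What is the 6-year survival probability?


p_k = 1 - q_k for each year
Survival = product of (1 - q_k)
= 0.971 * 0.996 * 0.959 * 0.964 * 0.983 * 0.967
= 0.8499


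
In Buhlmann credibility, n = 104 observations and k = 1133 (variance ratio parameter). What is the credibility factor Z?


Z = n / (n + k)
= 104 / (104 + 1133)
= 104 / 1237
= 0.0841


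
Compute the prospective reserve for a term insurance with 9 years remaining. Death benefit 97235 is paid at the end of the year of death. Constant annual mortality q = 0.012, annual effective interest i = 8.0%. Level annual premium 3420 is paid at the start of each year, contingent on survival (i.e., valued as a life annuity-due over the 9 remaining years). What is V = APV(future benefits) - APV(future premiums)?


v = 1/(1+i) = 0.925926
APV(future benefits) per unit = sum_{k=0}^{8} k_p_x * q * v^(k+1) = 0.071903
APV(future benefits) = 97235 * 0.071903 = 6991.4834
Life annuity-due factor ä_{x:9} = sum_{k=0}^{8} k_p_x * v^k = 6.471266
APV(future premiums) = 3420 * 6.471266 = 22131.7281
V = 6991.4834 - 22131.7281
= -15140.2447


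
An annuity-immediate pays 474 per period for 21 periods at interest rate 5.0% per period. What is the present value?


PV = PMT * (1 - (1+i)^(-n)) / i
= 474 * (1 - (1+0.05)^(-21)) / 0.05
= 474 * (1 - 0.358942) / 0.05
= 474 * 12.821153
= 6077.2264


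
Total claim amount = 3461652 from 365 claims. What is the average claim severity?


severity = total / number
= 3461652 / 365
= 9483.9781


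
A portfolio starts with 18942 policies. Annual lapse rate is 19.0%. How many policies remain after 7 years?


remaining = initial * (1 - lapse)^years
= 18942 * (1 - 0.19)^7
= 18942 * 0.228768
= 4333.322


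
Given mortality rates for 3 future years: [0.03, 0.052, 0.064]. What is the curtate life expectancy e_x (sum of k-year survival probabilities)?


e_x = sum_{k=1}^{n} k_p_x
k_p_x values:
  1_p_x = 0.97
  2_p_x = 0.91956
  3_p_x = 0.860708
e_x = 2.7503


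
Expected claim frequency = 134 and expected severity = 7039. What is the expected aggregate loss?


E[S] = E[N] * E[X]
= 134 * 7039
= 943226


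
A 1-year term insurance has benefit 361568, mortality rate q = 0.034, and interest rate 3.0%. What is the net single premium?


NSP = benefit * q * v
v = 1/(1+i) = 0.970874
NSP = 361568 * 0.034 * 0.970874
= 11935.2544


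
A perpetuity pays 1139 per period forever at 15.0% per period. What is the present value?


PV = PMT / i
= 1139 / 0.15
= 7593.3333


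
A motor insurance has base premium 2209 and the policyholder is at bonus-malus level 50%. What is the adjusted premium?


adjusted = base * BM_level / 100
= 2209 * 50 / 100
= 2209 * 0.5
= 1104.5


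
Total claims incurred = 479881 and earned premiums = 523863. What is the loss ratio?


Loss ratio = claims / premiums
= 479881 / 523863
= 0.916


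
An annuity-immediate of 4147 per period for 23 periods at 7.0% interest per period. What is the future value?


FV = PMT * ((1+i)^n - 1) / i
= 4147 * ((1.07)^23 - 1) / 0.07
= 4147 * (4.74053 - 1) / 0.07
= 221599.6763


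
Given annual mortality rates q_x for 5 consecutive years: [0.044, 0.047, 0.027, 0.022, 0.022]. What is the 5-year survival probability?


p_k = 1 - q_k for each year
Survival = product of (1 - q_k)
= 0.956 * 0.953 * 0.973 * 0.978 * 0.978
= 0.8479


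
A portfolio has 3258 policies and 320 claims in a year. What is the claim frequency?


frequency = claims / policies
= 320 / 3258
= 0.0982


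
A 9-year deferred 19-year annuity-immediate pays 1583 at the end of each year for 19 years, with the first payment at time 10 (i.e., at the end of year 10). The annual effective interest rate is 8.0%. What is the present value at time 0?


PV at time 9 of the 19-year annuity-immediate:
a_n = 1583 * (1-(1+0.08)^(-19))/0.08 = 15202.4975
Discount back 9 years to time 0:
PV = 15202.4975 * (1+0.08)^(-9)
= 15202.4975 * 0.500249
= 7605.0337


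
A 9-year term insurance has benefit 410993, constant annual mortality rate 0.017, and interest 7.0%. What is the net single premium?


NSP = benefit * sum_{k=0}^{n-1} k_p_x * q * v^(k+1)
With constant q=0.017, v=0.934579
Sum = 0.104315
NSP = 410993 * 0.104315
= 42872.7773


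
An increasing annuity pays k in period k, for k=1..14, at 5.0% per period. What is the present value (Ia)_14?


(Ia)_n = sum_{k=1}^{n} k * v^k, v = 1/(1+i)
v = 0.952381
Sum computed term by term:
(Ia)_14 = 66.4524


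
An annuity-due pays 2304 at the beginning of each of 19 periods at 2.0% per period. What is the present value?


PV_due = PMT * (1-(1+i)^(-n))/i * (1+i)
PV_immediate = 36123.1765
PV_due = 36123.1765 * 1.02
= 36845.64


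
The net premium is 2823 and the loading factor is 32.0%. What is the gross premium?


Gross = net * (1 + loading)
= 2823 * (1 + 0.32)
= 2823 * 1.32
= 3726.36


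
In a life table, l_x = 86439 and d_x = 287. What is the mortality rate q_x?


q_x = d_x / l_x
= 287 / 86439
= 0.0033


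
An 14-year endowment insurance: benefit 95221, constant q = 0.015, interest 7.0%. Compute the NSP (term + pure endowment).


Term component = 11529.7146
Pure endowment = 14_p_x * v^14 * benefit = 0.809296 * 0.387817 * 95221 = 29885.9508
NSP = 41415.6654


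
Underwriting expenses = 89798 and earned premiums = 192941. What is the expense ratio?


Expense ratio = expenses / premiums
= 89798 / 192941
= 0.4654


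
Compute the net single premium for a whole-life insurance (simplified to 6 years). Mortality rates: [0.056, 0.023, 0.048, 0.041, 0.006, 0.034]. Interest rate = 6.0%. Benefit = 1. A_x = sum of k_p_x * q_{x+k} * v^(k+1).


v = 0.943396
Year 0: k_p_x=1.0, q=0.056, term=0.05283
Year 1: k_p_x=0.944, q=0.023, term=0.019324
Year 2: k_p_x=0.922288, q=0.048, term=0.03717
Year 3: k_p_x=0.878018, q=0.041, term=0.028514
Year 4: k_p_x=0.842019, q=0.006, term=0.003775
Year 5: k_p_x=0.836967, q=0.034, term=0.020061
A_x = 0.1617


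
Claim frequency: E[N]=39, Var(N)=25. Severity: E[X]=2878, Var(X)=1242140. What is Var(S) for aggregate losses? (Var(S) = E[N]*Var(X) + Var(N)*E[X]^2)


Var(S) = E[N]*Var(X) + Var(N)*E[X]^2
= 39*1242140 + 25*2878^2
= 48443460 + 207072100
= 2.5552e+08


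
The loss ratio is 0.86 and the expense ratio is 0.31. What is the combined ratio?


Combined ratio = loss ratio + expense ratio
= 0.86 + 0.31
= 1.17


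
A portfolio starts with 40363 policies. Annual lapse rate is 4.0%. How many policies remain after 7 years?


remaining = initial * (1 - lapse)^years
= 40363 * (1 - 0.04)^7
= 40363 * 0.751447
= 30330.6746


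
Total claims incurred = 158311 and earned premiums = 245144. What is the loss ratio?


Loss ratio = claims / premiums
= 158311 / 245144
= 0.6458


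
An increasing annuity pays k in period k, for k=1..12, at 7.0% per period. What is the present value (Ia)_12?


(Ia)_n = sum_{k=1}^{n} k * v^k, v = 1/(1+i)
v = 0.934579
Sum computed term by term:
(Ia)_12 = 45.2933


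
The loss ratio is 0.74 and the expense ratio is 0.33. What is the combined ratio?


Combined ratio = loss ratio + expense ratio
= 0.74 + 0.33
= 1.07


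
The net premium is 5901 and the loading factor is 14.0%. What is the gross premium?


Gross = net * (1 + loading)
= 5901 * (1 + 0.14)
= 5901 * 1.14
= 6727.14


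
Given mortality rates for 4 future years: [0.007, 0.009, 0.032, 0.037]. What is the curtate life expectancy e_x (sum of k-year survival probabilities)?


e_x = sum_{k=1}^{n} k_p_x
k_p_x values:
  1_p_x = 0.993
  2_p_x = 0.984063
  3_p_x = 0.952573
  4_p_x = 0.917328
e_x = 3.847


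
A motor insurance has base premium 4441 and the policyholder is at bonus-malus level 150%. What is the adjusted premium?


adjusted = base * BM_level / 100
= 4441 * 150 / 100
= 4441 * 1.5
= 6661.5


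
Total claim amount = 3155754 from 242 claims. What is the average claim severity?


severity = total / number
= 3155754 / 242
= 13040.3058


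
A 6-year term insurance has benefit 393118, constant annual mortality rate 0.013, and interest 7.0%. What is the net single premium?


NSP = benefit * sum_{k=0}^{n-1} k_p_x * q * v^(k+1)
With constant q=0.013, v=0.934579
Sum = 0.06014
NSP = 393118 * 0.06014
= 23642.21


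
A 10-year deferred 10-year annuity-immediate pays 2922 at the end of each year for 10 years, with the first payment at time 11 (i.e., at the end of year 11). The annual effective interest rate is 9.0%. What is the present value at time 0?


PV at time 10 of the 10-year annuity-immediate:
a_n = 2922 * (1-(1+0.09)^(-10))/0.09 = 18752.3958
Discount back 10 years to time 0:
PV = 18752.3958 * (1+0.09)^(-10)
= 18752.3958 * 0.422411
= 7921.2146


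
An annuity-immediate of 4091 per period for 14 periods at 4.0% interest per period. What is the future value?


FV = PMT * ((1+i)^n - 1) / i
= 4091 * ((1.04)^14 - 1) / 0.04
= 4091 * (1.731676 - 1) / 0.04
= 74832.2087


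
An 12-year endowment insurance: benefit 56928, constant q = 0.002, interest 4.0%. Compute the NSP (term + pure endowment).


Term component = 1057.8564
Pure endowment = 12_p_x * v^12 * benefit = 0.976262 * 0.624597 * 56928 = 34713.0161
NSP = 35770.8725


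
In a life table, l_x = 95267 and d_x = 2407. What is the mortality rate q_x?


q_x = d_x / l_x
= 2407 / 95267
= 0.0253


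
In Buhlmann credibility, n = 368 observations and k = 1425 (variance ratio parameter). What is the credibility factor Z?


Z = n / (n + k)
= 368 / (368 + 1425)
= 368 / 1793
= 0.2052


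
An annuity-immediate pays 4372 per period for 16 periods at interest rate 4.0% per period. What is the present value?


PV = PMT * (1 - (1+i)^(-n)) / i
= 4372 * (1 - (1+0.04)^(-16)) / 0.04
= 4372 * (1 - 0.533908) / 0.04
= 4372 * 11.652296
= 50943.8364


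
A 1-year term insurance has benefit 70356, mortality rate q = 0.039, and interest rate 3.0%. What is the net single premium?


NSP = benefit * q * v
v = 1/(1+i) = 0.970874
NSP = 70356 * 0.039 * 0.970874
= 2663.965


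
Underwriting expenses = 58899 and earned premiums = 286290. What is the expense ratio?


Expense ratio = expenses / premiums
= 58899 / 286290
= 0.2057


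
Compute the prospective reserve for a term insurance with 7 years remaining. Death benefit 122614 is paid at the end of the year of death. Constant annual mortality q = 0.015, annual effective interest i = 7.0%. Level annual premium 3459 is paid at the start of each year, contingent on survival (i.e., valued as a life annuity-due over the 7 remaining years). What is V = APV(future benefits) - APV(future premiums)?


v = 1/(1+i) = 0.934579
APV(future benefits) per unit = sum_{k=0}^{6} k_p_x * q * v^(k+1) = 0.077606
APV(future benefits) = 122614 * 0.077606 = 9515.6172
Life annuity-due factor ä_{x:7} = sum_{k=0}^{6} k_p_x * v^k = 5.535915
APV(future premiums) = 3459 * 5.535915 = 19148.7304
V = 9515.6172 - 19148.7304
= -9633.1131


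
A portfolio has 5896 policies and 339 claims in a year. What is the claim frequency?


frequency = claims / policies
= 339 / 5896
= 0.0575


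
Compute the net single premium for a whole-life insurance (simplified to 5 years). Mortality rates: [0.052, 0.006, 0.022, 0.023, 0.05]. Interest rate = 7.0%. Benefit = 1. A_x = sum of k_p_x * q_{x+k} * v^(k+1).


v = 0.934579
Year 0: k_p_x=1.0, q=0.052, term=0.048598
Year 1: k_p_x=0.948, q=0.006, term=0.004968
Year 2: k_p_x=0.942312, q=0.022, term=0.016923
Year 3: k_p_x=0.921581, q=0.023, term=0.016171
Year 4: k_p_x=0.900385, q=0.05, term=0.032098
A_x = 0.1188


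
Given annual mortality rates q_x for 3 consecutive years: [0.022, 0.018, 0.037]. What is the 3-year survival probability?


p_k = 1 - q_k for each year
Survival = product of (1 - q_k)
= 0.978 * 0.982 * 0.963
= 0.9249


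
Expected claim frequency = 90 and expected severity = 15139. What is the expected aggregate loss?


E[S] = E[N] * E[X]
= 90 * 15139
= 1.3625e+06


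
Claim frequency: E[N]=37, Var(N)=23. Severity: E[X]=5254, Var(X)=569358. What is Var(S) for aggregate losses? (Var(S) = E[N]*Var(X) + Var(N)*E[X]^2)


Var(S) = E[N]*Var(X) + Var(N)*E[X]^2
= 37*569358 + 23*5254^2
= 21066246 + 634903868
= 6.5597e+08
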